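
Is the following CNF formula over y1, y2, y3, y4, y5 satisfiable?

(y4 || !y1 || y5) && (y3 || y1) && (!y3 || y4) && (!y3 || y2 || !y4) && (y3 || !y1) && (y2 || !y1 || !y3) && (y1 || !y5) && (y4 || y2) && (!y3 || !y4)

No

Suppose y3 = true.
The clause (y4) is unit, so y4 = true.
Now (!y4) is unsatisfied and unit — conflict.
Backtrack on y3: now try y3 = false.
The clause (y1) is unit, so y1 = true.
Now (!y1) is unsatisfied and unit — conflict.
Either choice for y3 ends in contradiction.
No assignment satisfies every clause.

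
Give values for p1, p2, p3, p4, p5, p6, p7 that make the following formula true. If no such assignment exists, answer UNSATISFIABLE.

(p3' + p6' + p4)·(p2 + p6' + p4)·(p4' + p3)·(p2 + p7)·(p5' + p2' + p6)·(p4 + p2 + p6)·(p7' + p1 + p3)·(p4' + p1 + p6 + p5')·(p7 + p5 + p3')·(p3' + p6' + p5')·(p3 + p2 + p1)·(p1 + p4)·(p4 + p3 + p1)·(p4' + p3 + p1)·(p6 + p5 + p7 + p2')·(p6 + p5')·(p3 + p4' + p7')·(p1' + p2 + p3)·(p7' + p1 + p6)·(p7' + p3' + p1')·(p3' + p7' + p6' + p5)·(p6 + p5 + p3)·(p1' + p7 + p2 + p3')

Suppose p4 = 0.
From the singleton clause (p1), p1 = 1.
Suppose p3 = 0.
From the singleton clause (p2), p2 = 1.
Suppose p5 = 0.
From the singleton clause (p6), p6 = 1.
No clause remains; p7 is free.

p1 ↦ 1; p2 ↦ 1; p3 ↦ 0; p4 ↦ 0; p5 ↦ 0; p6 ↦ 1; p7 ↦ 1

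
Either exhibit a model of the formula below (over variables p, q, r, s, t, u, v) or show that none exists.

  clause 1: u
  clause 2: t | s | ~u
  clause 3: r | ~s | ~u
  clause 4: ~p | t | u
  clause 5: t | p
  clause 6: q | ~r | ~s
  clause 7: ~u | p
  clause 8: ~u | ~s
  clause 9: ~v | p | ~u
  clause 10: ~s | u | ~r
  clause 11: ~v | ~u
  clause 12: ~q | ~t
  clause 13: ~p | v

UNSATISFIABLE

Unit clause (u) forces u = 1.
Unit clause (p) forces p = 1.
Unit clause (~s) forces s = 0.
Unit clause (t) forces t = 1.
Unit clause (~v) forces v = 0.
Now (v) is unsatisfied and unit — conflict.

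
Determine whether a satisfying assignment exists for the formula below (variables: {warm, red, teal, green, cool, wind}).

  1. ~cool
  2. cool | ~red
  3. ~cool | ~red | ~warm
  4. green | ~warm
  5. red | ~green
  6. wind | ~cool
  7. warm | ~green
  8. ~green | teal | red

The clause (~cool) is unit, so cool = 0.
The clause (~red) is unit, so red = 0.
The clause (~green) is unit, so green = 0.
The clause (~warm) is unit, so warm = 0.
Every clause is now satisfied; teal, wind are unconstrained.
A satisfying assignment: warm ↦ 0; red ↦ 0; teal ↦ 0; green ↦ 0; cool ↦ 0; wind ↦ 0.

Yes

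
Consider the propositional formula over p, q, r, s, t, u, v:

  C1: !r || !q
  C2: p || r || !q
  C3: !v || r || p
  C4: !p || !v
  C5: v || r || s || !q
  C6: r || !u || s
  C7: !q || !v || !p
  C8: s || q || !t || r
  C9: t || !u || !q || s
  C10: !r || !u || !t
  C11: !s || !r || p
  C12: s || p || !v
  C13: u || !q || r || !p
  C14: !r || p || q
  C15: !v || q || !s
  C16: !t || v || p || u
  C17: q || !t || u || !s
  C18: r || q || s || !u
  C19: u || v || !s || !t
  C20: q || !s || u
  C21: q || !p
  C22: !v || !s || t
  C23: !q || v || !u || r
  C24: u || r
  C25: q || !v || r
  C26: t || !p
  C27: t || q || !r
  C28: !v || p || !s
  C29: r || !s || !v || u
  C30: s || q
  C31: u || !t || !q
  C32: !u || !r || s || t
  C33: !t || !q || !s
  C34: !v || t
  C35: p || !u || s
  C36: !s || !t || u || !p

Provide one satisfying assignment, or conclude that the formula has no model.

Case r = false:
The clause (u) is unit, so u = true.
The clause (s) is unit, so s = true.
Case p = false:
The clause (!q) is unit, so q = false.
The clause (!v) is unit, so v = false.
All clauses hold; t can take either value.

p=false, q=false, r=false, s=true, t=true, u=true, v=false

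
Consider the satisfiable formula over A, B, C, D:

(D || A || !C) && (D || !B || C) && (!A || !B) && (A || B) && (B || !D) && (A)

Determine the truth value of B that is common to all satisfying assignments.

False

Suppose B = true.
(!A) alone gives A = false.
That conflicts with the unit clause (A).
So every satisfying assignment has B = False.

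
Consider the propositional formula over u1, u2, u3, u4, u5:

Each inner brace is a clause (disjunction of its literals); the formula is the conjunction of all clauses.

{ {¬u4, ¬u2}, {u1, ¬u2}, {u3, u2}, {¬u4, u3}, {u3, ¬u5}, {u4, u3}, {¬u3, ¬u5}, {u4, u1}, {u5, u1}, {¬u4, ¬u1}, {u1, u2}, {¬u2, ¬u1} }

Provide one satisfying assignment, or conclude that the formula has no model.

Suppose u4 = False.
From the singleton clause (u3), u3 = True.
From the singleton clause (¬u5), u5 = False.
From the singleton clause (u1), u1 = True.
From the singleton clause (¬u2), u2 = False.
All clauses are satisfied.

u1: True, u2: False, u3: True, u4: False, u5: False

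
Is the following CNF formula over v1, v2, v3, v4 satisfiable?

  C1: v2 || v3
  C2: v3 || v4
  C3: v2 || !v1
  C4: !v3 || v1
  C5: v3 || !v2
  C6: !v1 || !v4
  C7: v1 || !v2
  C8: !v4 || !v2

Yes, satisfiable

Suppose v2 = true.
(v3) alone gives v3 = true.
(v1) alone gives v1 = true.
(!v4) alone gives v4 = false.
This assignment satisfies each clause.
A satisfying assignment: v1: true; v2: true; v3: true; v4: false.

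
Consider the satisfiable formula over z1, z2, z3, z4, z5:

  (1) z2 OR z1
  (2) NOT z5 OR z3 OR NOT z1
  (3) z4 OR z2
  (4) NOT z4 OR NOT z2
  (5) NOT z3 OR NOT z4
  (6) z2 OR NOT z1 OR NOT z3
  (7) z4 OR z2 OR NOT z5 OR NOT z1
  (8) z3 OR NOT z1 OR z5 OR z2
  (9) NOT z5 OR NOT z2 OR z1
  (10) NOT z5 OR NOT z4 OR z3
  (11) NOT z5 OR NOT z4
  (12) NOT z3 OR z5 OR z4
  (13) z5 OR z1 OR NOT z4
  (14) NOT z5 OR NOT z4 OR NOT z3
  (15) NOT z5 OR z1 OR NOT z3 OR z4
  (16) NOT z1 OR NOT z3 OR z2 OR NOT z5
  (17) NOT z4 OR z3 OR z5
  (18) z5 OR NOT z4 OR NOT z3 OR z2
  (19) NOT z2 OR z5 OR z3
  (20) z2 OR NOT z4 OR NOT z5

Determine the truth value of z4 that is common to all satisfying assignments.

Suppose z4 = true.
The clause (NOT z2) is unit, so z2 = false.
The clause (z1) is unit, so z1 = true.
The clause (NOT z3) is unit, so z3 = false.
The clause (NOT z5) is unit, so z5 = false.
Now (z5) is unsatisfied and unit — conflict.
So every satisfying assignment has z4 = False.

False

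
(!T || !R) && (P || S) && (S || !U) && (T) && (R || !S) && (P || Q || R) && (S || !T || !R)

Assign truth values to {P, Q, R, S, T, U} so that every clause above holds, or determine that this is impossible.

P: true,  Q: false,  R: false,  S: false,  T: true,  U: false

Unit clause (T) forces T = true.
Unit clause (!R) forces R = false.
Unit clause (!S) forces S = false.
Unit clause (P) forces P = true.
Unit clause (!U) forces U = false.
All clauses hold; Q can take either value.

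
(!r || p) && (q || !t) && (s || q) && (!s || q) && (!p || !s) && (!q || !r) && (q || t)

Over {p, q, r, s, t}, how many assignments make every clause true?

There are 2^5 = 32 truth assignments over (p, q, r, s, t).
Split on t. With t = true, the clauses containing t are satisfied and !t drops from the rest; 3 of the 2^4 = 16 assignments to the other variables satisfy what remains.
With t = false, by the same count on the reduced clause set, 3 assignments work.
(One model: p=F, q=T, r=F, s=F, t=F.)
Total: 3 + 3 = 6.

6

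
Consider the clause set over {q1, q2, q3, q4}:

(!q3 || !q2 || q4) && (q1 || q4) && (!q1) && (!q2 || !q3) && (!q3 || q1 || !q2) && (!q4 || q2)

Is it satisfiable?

From the singleton clause (!q1), q1 = false.
From the singleton clause (q4), q4 = true.
From the singleton clause (q2), q2 = true.
From the singleton clause (!q3), q3 = false.
This assignment satisfies each clause.
A satisfying assignment: q1 ↦ false; q2 ↦ true; q3 ↦ false; q4 ↦ true.

Yes, satisfiable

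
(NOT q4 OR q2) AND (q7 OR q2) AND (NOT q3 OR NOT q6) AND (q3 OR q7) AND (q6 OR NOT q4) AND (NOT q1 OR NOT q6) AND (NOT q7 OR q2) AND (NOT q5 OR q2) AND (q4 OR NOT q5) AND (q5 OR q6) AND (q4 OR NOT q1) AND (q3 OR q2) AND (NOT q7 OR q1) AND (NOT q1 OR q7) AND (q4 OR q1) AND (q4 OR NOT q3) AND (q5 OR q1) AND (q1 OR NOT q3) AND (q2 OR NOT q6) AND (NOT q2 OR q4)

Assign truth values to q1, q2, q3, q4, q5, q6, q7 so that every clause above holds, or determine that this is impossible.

Branch on q4: set q4 = false.
From the singleton clause (NOT q5), q5 = false.
From the singleton clause (q6), q6 = true.
From the singleton clause (NOT q3), q3 = false.
From the singleton clause (q7), q7 = true.
From the singleton clause (NOT q1), q1 = false.
But (q1) is also a unit clause — contradiction.
So q4 must be the other value — set q4 = true.
From the singleton clause (q2), q2 = true.
From the singleton clause (q6), q6 = true.
From the singleton clause (NOT q3), q3 = false.
From the singleton clause (q7), q7 = true.
From the singleton clause (NOT q1), q1 = false.
But (q1) is also a unit clause — contradiction.
Either choice for q4 ends in contradiction.

UNSATISFIABLE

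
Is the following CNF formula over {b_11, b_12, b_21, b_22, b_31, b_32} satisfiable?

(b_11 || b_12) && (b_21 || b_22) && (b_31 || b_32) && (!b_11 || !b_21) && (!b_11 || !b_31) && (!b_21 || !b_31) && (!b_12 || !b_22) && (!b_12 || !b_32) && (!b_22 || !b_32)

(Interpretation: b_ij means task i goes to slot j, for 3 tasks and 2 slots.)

Branch on b_11: set b_11 = true.
The clause (!b_21) is unit, so b_21 = false.
The clause (b_22) is unit, so b_22 = true.
The clause (!b_31) is unit, so b_31 = false.
The clause (b_32) is unit, so b_32 = true.
Now (!b_32) is unsatisfied and unit — conflict.
Undo b_11 and try b_11 = false.
The clause (b_12) is unit, so b_12 = true.
The clause (!b_22) is unit, so b_22 = false.
The clause (b_21) is unit, so b_21 = true.
The clause (!b_31) is unit, so b_31 = false.
The clause (b_32) is unit, so b_32 = true.
Now (!b_32) is unsatisfied and unit — conflict.
Both values of b_11 lead to a conflict.
No assignment satisfies every clause.

No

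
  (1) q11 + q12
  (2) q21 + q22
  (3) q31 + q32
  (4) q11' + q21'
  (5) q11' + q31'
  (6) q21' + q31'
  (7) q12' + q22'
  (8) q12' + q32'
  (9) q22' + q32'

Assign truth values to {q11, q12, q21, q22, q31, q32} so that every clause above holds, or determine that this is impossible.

Case q11 = 1:
Unit clause (q21') forces q21 = 0.
Unit clause (q22) forces q22 = 1.
Unit clause (q31') forces q31 = 0.
Unit clause (q32) forces q32 = 1.
That conflicts with the unit clause (q32').
That branch fails; take q11 = 0 instead.
Unit clause (q12) forces q12 = 1.
Unit clause (q22') forces q22 = 0.
Unit clause (q21) forces q21 = 1.
Unit clause (q31') forces q31 = 0.
Unit clause (q32) forces q32 = 1.
That conflicts with the unit clause (q32').
Neither q11 = 1 nor q11 = 0 works.

UNSATISFIABLE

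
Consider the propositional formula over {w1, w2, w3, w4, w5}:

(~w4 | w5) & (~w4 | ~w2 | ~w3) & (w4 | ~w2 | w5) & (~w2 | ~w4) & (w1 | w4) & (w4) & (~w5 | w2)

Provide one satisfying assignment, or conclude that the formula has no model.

UNSATISFIABLE

(w4) alone gives w4 = 1.
(w5) alone gives w5 = 1.
(~w2) alone gives w2 = 0.
That conflicts with the unit clause (w2).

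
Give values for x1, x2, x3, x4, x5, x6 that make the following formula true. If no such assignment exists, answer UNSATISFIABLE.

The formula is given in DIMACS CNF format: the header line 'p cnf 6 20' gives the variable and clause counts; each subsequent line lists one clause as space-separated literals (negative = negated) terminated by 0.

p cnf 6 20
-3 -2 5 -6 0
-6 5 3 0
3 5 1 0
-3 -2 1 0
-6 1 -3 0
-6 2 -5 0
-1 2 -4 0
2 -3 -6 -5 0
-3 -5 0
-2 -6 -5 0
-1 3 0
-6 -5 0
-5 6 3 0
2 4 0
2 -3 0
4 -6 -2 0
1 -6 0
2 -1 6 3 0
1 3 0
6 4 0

Branch on x3: set x3 = True.
Unit clause (¬x5) forces x5 = False.
Unit clause (x2) forces x2 = True.
Unit clause (¬x6) forces x6 = False.
Unit clause (x1) forces x1 = True.
Unit clause (x4) forces x4 = True.
This assignment satisfies each clause.

x1 ↦ True, x2 ↦ True, x3 ↦ True, x4 ↦ True, x5 ↦ False, x6 ↦ False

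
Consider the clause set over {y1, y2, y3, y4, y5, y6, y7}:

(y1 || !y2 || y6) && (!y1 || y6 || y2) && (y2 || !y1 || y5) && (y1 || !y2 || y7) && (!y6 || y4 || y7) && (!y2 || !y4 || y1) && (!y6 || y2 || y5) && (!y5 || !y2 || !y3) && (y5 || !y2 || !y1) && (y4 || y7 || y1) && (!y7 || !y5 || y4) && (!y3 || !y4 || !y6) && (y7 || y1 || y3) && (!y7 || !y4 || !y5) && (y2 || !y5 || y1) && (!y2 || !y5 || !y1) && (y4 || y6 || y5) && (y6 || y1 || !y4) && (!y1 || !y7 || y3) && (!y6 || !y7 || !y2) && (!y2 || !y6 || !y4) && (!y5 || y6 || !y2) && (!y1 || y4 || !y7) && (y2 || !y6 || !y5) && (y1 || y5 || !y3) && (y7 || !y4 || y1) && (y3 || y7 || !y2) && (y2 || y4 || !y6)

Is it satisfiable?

Branch on y1: set y1 = true.
Branch on y6: set y6 = true.
Branch on y2: set y2 = true.
(y5) alone gives y5 = true.
That conflicts with the unit clause (!y5).
That branch fails; take y2 = false instead.
(y5) alone gives y5 = true.
That conflicts with the unit clause (!y5).
Either choice for y2 ends in contradiction.
That branch fails; take y6 = false instead.
(y2) alone gives y2 = true.
(y5) alone gives y5 = true.
That conflicts with the unit clause (!y5).
Either choice for y6 ends in contradiction.
That branch fails; take y1 = false instead.
Branch on y2: set y2 = false.
(!y5) alone gives y5 = false.
(!y6) alone gives y6 = false.
(y4) alone gives y4 = true.
That conflicts with the unit clause (!y4).
That branch fails; take y2 = true instead.
(y6) alone gives y6 = true.
(y7) alone gives y7 = true.
That conflicts with the unit clause (!y7).
Either choice for y2 ends in contradiction.
Either choice for y1 ends in contradiction.
No assignment satisfies every clause.

No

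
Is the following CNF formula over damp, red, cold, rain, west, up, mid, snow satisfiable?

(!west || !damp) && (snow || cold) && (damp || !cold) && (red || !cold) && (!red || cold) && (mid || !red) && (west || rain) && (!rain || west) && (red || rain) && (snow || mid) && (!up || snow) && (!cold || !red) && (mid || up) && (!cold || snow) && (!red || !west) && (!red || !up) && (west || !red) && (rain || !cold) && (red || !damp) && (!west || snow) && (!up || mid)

Satisfiable

Case west = true:
(!damp) alone gives damp = false.
(!cold) alone gives cold = false.
(snow) alone gives snow = true.
(!red) alone gives red = false.
(rain) alone gives rain = true.
Case mid = true:
No clause remains; up is free.
A satisfying assignment: damp=false,  red=false,  cold=false,  rain=true,  west=true,  up=true,  mid=true,  snow=true.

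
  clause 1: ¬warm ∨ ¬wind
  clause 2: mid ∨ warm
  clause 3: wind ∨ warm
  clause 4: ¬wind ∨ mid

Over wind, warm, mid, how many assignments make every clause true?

There are 2^3 = 8 truth assignments over (wind, warm, mid).
Check each against the 4 clauses (columns in the order wind, warm, mid):
  F F F  ✗ fails (mid ∨ warm)
  F F T  ✗ fails (wind ∨ warm)
  F T F  ✓ satisfies all
  F T T  ✓ satisfies all
  T F F  ✗ fails (mid ∨ warm)
  T F T  ✓ satisfies all
  T T F  ✗ fails (¬warm ∨ ¬wind)
  T T T  ✗ fails (¬warm ∨ ¬wind)
3 of the 8 rows are models.

3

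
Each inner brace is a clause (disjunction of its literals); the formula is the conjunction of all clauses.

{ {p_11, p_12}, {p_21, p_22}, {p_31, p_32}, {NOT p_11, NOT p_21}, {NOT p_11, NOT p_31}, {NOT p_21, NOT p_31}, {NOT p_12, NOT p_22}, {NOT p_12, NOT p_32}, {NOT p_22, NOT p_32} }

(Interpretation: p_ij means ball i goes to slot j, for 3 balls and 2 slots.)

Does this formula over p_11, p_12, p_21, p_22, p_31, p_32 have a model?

Try p_11 = true.
The clause (NOT p_21) is unit, so p_21 = false.
The clause (p_22) is unit, so p_22 = true.
The clause (NOT p_31) is unit, so p_31 = false.
The clause (p_32) is unit, so p_32 = true.
That conflicts with the unit clause (NOT p_32).
So p_11 must be the other value — set p_11 = false.
The clause (p_12) is unit, so p_12 = true.
The clause (NOT p_22) is unit, so p_22 = false.
The clause (p_21) is unit, so p_21 = true.
The clause (NOT p_31) is unit, so p_31 = false.
The clause (p_32) is unit, so p_32 = true.
That conflicts with the unit clause (NOT p_32).
Both values of p_11 lead to a conflict.
No assignment satisfies every clause.

No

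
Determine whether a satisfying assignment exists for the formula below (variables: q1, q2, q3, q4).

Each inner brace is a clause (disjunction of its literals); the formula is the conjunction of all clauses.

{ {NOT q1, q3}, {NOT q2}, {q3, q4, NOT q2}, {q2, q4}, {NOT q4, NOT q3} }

The clause (NOT q2) is unit, so q2 = false.
The clause (q4) is unit, so q4 = true.
The clause (NOT q3) is unit, so q3 = false.
The clause (NOT q1) is unit, so q1 = false.
Every clause now holds.
A satisfying assignment: q1: false; q2: false; q3: false; q4: true.

Yes, satisfiable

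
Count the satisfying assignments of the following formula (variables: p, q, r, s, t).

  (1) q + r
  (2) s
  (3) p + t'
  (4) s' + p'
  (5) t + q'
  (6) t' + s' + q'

There are 2^5 = 32 truth assignments over (p, q, r, s, t).
Split on r. With r = 1, the clauses containing r are satisfied and r' drops from the rest; 1 of the 2^4 = 16 assignments to the other variables satisfy what remains.
With r = 0, by the same count on the reduced clause set, 0 assignments work.
Total: 1 + 0 = 1.

1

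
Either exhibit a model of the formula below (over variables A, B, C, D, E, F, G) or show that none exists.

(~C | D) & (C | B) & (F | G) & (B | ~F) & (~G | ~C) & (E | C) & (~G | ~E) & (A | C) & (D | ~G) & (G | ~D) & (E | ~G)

Try C = 0.
(B) alone gives B = 1.
(E) alone gives E = 1.
(~G) alone gives G = 0.
(F) alone gives F = 1.
(A) alone gives A = 1.
(~D) alone gives D = 0.
Every clause now holds.

A=1; B=1; C=0; D=0; E=1; F=1; G=0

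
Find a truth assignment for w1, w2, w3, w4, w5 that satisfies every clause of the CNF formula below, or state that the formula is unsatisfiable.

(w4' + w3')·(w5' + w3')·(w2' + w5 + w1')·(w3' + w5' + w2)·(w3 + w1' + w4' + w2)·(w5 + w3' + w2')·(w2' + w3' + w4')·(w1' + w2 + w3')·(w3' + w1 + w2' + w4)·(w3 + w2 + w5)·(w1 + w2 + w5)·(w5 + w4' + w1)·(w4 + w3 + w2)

Try w4 = 1.
From the singleton clause (w3'), w3 = 0.
Try w1 = 0.
From the singleton clause (w5), w5 = 1.
Every clause is now satisfied; w2 is unconstrained.

w1: 0, w2: 0, w3: 0, w4: 1, w5: 1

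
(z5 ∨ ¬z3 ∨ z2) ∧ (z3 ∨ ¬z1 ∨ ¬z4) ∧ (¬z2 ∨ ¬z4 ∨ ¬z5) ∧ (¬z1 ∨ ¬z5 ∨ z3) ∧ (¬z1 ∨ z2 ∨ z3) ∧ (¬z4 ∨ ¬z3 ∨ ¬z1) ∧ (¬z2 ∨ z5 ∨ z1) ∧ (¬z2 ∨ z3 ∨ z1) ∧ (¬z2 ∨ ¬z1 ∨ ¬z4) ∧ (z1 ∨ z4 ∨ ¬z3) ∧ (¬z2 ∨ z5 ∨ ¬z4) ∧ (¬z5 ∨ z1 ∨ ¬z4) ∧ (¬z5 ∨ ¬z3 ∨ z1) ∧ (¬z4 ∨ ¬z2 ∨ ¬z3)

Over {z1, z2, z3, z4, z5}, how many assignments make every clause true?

7

There are 2^5 = 32 truth assignments over (z1, z2, z3, z4, z5).
Split on z5. With z5 = True, the clauses containing z5 are satisfied and ¬z5 drops from the rest; 3 of the 2^4 = 16 assignments to the other variables satisfy what remains.
With z5 = False, by the same count on the reduced clause set, 4 assignments work.
Total: 3 + 4 = 7.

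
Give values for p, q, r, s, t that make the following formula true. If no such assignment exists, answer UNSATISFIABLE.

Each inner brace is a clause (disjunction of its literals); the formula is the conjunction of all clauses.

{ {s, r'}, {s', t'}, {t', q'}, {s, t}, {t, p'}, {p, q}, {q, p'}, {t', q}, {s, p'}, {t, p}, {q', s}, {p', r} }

UNSATISFIABLE

Try s = 1.
Unit clause (t') forces t = 0.
Unit clause (p') forces p = 0.
Now (p) is unsatisfied and unit — conflict.
That branch fails; take s = 0 instead.
Unit clause (r') forces r = 0.
Unit clause (t) forces t = 1.
Unit clause (q') forces q = 0.
Now (q) is unsatisfied and unit — conflict.
Either choice for s ends in contradiction.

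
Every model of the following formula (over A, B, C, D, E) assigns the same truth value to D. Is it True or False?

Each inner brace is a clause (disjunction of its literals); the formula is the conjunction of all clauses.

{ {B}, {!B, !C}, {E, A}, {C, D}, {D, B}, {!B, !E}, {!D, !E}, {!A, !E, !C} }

True

Suppose D = false.
Unit clause (B) forces B = true.
Unit clause (!C) forces C = false.
But (C) is also a unit clause — contradiction.
So every satisfying assignment has D = True.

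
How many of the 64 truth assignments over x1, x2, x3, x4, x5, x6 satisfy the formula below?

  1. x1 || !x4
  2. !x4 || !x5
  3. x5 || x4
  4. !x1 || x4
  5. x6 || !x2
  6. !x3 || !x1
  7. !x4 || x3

There are 2^6 = 64 truth assignments over (x1, x2, x3, x4, x5, x6).
Split on x4. With x4 = true, the clauses containing x4 are satisfied and !x4 drops from the rest; 0 of the 2^5 = 32 assignments to the other variables satisfy what remains.
With x4 = false, by the same count on the reduced clause set, 6 assignments work.
(One model: x1=F, x2=F, x3=F, x4=F, x5=T, x6=F.)
Total: 0 + 6 = 6.

6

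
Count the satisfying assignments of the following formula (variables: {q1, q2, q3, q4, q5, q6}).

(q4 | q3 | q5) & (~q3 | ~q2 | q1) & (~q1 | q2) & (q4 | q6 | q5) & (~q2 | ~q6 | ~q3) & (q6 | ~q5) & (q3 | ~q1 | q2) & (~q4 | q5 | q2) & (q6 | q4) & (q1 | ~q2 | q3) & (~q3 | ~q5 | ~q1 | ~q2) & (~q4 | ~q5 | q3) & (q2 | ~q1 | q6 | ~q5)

There are 2^6 = 64 truth assignments over (q1, q2, q3, q4, q5, q6).
Split on q3. With q3 = 1, the clauses containing q3 are satisfied and ~q3 drops from the rest; 4 of the 2^5 = 32 assignments to the other variables satisfy what remains.
With q3 = 0, by the same count on the reduced clause set, 4 assignments work.
(One model: q1=F, q2=F, q3=F, q4=F, q5=T, q6=T.)
Total: 4 + 4 = 8.

8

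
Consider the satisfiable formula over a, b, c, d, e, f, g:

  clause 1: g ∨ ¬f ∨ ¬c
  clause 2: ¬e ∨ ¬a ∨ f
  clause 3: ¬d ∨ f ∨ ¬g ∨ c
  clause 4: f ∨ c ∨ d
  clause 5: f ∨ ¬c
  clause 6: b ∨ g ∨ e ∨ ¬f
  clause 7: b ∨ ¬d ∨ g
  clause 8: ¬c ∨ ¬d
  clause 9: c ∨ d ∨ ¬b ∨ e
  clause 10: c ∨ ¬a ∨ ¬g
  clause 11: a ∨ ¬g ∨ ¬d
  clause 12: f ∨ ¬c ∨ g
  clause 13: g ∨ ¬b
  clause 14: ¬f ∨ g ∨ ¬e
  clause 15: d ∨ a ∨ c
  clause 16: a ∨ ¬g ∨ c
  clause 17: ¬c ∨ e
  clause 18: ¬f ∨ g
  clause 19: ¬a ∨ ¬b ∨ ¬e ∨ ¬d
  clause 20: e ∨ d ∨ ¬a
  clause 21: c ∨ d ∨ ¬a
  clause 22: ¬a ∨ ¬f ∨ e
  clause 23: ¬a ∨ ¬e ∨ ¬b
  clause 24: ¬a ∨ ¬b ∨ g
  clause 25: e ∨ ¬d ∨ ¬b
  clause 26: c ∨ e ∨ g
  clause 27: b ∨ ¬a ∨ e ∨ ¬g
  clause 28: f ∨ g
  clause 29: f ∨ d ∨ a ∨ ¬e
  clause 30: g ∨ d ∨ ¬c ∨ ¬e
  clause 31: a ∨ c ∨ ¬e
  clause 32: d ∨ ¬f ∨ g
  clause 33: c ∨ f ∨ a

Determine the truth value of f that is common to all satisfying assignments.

Suppose f = False.
(¬c) alone gives c = False.
(d) alone gives d = True.
(¬g) alone gives g = False.
That conflicts with the unit clause (g).
So every satisfying assignment has f = True.

True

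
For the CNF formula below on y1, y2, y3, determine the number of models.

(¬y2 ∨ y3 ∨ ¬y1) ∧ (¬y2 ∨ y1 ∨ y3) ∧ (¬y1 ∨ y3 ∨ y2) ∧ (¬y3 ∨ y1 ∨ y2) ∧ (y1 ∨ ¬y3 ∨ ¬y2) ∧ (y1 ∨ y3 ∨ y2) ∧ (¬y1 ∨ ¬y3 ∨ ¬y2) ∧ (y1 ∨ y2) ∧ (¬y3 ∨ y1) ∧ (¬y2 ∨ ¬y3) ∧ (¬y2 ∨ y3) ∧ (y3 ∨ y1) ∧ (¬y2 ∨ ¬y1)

1

There are 2^3 = 8 truth assignments over (y1, y2, y3).
Split on y2. With y2 = True, the clauses containing y2 are satisfied and ¬y2 drops from the rest; 0 of the 2^2 = 4 assignments to the other variables satisfy what remains.
With y2 = False, by the same count on the reduced clause set, 1 assignment works.
(One model: y1=T, y2=F, y3=T.)
Total: 0 + 1 = 1.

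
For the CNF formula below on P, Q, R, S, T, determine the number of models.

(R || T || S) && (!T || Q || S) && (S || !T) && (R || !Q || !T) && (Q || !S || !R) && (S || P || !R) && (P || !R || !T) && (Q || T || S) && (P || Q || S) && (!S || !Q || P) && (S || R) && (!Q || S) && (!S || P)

There are 2^5 = 32 truth assignments over (P, Q, R, S, T).
Split on P. With P = true, the clauses containing P are satisfied and !P drops from the rest; 5 of the 2^4 = 16 assignments to the other variables satisfy what remains.
With P = false, by the same count on the reduced clause set, 0 assignments work.
Total: 5 + 0 = 5.

5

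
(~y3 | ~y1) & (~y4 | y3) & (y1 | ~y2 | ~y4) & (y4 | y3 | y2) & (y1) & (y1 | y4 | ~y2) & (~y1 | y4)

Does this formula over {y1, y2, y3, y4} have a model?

No

The clause (y1) is unit, so y1 = 1.
The clause (~y3) is unit, so y3 = 0.
The clause (~y4) is unit, so y4 = 0.
Now (y4) is unsatisfied and unit — conflict.
No assignment satisfies every clause.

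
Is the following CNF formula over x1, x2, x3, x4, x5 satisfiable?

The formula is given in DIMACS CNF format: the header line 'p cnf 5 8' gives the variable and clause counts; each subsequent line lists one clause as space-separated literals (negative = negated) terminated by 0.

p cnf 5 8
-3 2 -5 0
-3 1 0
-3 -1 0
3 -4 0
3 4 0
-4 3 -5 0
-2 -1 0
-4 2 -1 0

Unsatisfiable

Case x3 = False:
From the singleton clause (¬x4), x4 = False.
That conflicts with the unit clause (x4).
Backtrack on x3: now try x3 = True.
From the singleton clause (x1), x1 = True.
That conflicts with the unit clause (¬x1).
Either choice for x3 ends in contradiction.
No assignment satisfies every clause.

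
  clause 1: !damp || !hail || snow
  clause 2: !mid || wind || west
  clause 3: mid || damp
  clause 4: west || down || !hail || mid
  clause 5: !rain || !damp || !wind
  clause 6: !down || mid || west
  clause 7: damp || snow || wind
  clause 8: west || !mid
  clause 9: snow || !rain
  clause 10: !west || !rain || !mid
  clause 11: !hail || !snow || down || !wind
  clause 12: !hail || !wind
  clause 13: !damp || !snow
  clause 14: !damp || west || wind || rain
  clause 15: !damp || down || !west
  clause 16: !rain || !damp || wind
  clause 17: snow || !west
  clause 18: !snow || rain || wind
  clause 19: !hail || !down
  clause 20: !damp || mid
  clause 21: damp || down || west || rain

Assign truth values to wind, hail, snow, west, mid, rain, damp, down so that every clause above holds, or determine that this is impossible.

wind=true, hail=false, snow=true, west=true, mid=true, rain=false, damp=false, down=false

Branch on mid: set mid = true.
(west) alone gives west = true.
(!rain) alone gives rain = false.
(snow) alone gives snow = true.
(!damp) alone gives damp = false.
(wind) alone gives wind = true.
(!hail) alone gives hail = false.
No clause remains; down is free.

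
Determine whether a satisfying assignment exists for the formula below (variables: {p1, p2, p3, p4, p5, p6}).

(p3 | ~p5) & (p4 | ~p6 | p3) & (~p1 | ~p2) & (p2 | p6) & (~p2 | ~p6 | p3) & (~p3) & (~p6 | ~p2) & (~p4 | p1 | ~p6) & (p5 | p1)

Satisfiable

The clause (~p3) is unit, so p3 = 0.
The clause (~p5) is unit, so p5 = 0.
The clause (p1) is unit, so p1 = 1.
The clause (~p2) is unit, so p2 = 0.
The clause (p6) is unit, so p6 = 1.
The clause (p4) is unit, so p4 = 1.
Every clause now holds.
A satisfying assignment: p1=1; p2=0; p3=0; p4=1; p5=0; p6=1.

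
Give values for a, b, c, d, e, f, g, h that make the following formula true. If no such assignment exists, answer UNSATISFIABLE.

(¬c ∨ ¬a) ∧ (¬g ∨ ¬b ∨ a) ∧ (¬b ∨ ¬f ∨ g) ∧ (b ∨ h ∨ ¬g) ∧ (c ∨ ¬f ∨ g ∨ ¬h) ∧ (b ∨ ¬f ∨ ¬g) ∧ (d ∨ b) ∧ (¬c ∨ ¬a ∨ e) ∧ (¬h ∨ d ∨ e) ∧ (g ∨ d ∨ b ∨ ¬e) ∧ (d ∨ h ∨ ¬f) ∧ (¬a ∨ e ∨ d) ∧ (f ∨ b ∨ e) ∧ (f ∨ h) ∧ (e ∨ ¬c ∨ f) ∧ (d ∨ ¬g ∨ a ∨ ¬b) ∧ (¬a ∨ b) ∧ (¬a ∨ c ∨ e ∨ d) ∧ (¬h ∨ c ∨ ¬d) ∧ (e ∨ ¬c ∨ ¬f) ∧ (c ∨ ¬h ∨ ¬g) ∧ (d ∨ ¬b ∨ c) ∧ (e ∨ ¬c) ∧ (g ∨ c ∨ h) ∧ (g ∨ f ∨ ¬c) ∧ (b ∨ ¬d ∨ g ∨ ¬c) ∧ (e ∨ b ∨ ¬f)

a: True; b: True; c: False; d: True; e: False; f: True; g: True; h: False

Try c = False.
Try d = True.
The clause (¬h) is unit, so h = False.
The clause (f) is unit, so f = True.
The clause (g) is unit, so g = True.
The clause (b) is unit, so b = True.
The clause (a) is unit, so a = True.
No clause remains; e is free.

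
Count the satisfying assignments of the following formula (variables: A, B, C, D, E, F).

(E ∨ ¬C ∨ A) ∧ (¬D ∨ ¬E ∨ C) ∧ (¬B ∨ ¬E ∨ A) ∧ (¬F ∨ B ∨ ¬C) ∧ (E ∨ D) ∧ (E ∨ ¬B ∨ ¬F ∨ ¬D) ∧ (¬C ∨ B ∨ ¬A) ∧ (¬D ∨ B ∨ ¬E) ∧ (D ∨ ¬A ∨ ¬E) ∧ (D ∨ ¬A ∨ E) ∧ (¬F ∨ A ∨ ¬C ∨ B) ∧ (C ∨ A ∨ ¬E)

10

There are 2^6 = 64 truth assignments over (A, B, C, D, E, F).
Split on A. With A = True, the clauses containing A are satisfied and ¬A drops from the rest; 6 of the 2^5 = 32 assignments to the other variables satisfy what remains.
With A = False, by the same count on the reduced clause set, 4 assignments work.
Total: 6 + 4 = 10.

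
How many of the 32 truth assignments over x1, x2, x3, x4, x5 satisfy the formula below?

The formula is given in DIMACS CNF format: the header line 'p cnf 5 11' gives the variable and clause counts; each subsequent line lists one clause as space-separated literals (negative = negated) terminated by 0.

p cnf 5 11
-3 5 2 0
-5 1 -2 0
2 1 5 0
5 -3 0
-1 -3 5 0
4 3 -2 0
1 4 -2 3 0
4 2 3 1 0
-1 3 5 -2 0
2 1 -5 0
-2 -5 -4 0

8

There are 2^5 = 32 truth assignments over (x1, x2, x3, x4, x5).
Split on x2. With x2 = True, the clauses containing x2 are satisfied and ¬x2 drops from the rest; 2 of the 2^4 = 16 assignments to the other variables satisfy what remains.
With x2 = False, by the same count on the reduced clause set, 6 assignments work.
(One model: x1=F, x2=T, x3=F, x4=T, x5=F.)
Total: 2 + 6 = 8.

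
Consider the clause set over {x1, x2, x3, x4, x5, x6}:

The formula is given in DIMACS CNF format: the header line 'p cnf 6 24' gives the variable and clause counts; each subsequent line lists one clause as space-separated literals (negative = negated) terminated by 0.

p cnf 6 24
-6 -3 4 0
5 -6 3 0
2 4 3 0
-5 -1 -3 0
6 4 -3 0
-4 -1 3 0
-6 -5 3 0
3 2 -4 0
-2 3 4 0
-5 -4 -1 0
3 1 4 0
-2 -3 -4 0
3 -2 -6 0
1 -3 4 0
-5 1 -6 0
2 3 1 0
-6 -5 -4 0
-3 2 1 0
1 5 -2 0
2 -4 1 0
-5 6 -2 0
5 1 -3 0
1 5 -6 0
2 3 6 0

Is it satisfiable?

Branch on x6: set x6 = False.
Branch on x4: set x4 = True.
Branch on x1: set x1 = True.
From the singleton clause (x3), x3 = True.
From the singleton clause (¬x5), x5 = False.
From the singleton clause (¬x2), x2 = False.
All clauses are satisfied.
A satisfying assignment: x1: True,  x2: False,  x3: True,  x4: True,  x5: False,  x6: False.

Yes, satisfiable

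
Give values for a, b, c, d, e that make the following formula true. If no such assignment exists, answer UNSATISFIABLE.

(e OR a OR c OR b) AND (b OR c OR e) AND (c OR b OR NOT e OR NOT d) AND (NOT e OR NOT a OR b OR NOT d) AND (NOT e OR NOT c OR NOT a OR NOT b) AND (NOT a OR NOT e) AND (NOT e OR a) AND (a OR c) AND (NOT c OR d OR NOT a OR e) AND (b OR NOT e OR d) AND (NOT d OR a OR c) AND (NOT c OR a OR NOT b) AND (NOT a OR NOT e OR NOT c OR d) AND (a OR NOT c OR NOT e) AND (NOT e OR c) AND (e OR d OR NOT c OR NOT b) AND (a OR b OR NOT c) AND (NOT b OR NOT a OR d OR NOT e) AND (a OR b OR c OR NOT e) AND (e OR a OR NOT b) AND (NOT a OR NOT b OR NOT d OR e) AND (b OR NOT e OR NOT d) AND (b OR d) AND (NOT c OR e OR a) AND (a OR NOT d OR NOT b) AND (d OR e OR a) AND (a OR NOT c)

Suppose a = true.
From the singleton clause (NOT e), e = false.
Suppose b = false.
From the singleton clause (c), c = true.
From the singleton clause (d), d = true.
All clauses are satisfied.

a ↦ true; b ↦ false; c ↦ true; d ↦ true; e ↦ false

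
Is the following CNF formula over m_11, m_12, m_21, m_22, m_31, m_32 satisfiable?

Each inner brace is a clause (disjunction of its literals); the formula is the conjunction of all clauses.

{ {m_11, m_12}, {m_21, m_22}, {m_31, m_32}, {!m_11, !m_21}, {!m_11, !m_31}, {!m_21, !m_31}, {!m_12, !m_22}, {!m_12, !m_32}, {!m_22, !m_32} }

No, unsatisfiable

Try m_11 = true.
From the singleton clause (!m_21), m_21 = false.
From the singleton clause (m_22), m_22 = true.
From the singleton clause (!m_31), m_31 = false.
From the singleton clause (m_32), m_32 = true.
But (!m_32) is also a unit clause — contradiction.
So m_11 must be the other value — set m_11 = false.
From the singleton clause (m_12), m_12 = true.
From the singleton clause (!m_22), m_22 = false.
From the singleton clause (m_21), m_21 = true.
From the singleton clause (!m_31), m_31 = false.
From the singleton clause (m_32), m_32 = true.
But (!m_32) is also a unit clause — contradiction.
Either choice for m_11 ends in contradiction.
No assignment satisfies every clause.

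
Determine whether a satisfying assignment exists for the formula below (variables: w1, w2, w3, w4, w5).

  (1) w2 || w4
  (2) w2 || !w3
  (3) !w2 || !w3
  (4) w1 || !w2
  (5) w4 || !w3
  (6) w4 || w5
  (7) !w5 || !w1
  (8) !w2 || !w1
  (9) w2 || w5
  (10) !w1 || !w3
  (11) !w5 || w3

Suppose w2 = true.
The clause (!w3) is unit, so w3 = false.
The clause (w1) is unit, so w1 = true.
That conflicts with the unit clause (!w1).
Undo w2 and try w2 = false.
The clause (w4) is unit, so w4 = true.
The clause (!w3) is unit, so w3 = false.
The clause (w5) is unit, so w5 = true.
That conflicts with the unit clause (!w5).
Neither w2 = true nor w2 = false works.
No assignment satisfies every clause.

No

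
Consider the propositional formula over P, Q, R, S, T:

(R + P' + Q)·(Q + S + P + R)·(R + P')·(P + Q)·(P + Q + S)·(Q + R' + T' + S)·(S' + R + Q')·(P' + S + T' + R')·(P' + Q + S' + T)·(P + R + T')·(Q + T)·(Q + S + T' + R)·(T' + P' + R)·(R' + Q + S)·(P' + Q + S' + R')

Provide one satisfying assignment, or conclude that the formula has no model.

Suppose R = 0.
(P') alone gives P = 0.
(Q) alone gives Q = 1.
(S') alone gives S = 0.
(T') alone gives T = 0.
All clauses are satisfied.

P: 0; Q: 1; R: 0; S: 0; T: 0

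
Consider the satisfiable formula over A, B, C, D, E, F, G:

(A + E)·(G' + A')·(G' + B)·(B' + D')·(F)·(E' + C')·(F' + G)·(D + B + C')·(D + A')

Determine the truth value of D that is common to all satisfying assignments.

Suppose D = 1.
From the singleton clause (B'), B = 0.
From the singleton clause (G'), G = 0.
From the singleton clause (F), F = 1.
But (F') is also a unit clause — contradiction.
So every satisfying assignment has D = False.

False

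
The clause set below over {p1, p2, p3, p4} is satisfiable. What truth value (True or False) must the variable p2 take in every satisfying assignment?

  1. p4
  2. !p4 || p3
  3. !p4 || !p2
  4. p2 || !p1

False

Suppose p2 = true.
Unit clause (p4) forces p4 = true.
That conflicts with the unit clause (!p4).
So every satisfying assignment has p2 = False.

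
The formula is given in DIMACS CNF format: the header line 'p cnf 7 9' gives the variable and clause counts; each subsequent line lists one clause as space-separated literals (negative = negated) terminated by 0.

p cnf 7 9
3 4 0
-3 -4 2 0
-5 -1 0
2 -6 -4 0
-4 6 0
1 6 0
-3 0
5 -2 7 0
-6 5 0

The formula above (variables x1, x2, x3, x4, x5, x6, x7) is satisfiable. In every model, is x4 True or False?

True

Suppose x4 = False.
The clause (x3) is unit, so x3 = True.
Now (¬x3) is unsatisfied and unit — conflict.
So every satisfying assignment has x4 = True.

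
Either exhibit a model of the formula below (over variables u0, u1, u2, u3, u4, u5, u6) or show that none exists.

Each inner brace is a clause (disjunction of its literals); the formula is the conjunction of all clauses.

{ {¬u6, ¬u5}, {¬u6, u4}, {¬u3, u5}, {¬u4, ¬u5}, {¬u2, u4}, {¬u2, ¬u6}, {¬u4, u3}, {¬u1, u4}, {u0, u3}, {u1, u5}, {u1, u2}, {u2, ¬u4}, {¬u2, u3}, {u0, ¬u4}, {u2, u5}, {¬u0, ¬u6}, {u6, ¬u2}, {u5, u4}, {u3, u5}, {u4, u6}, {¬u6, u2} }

Suppose u6 = False.
(¬u2) alone gives u2 = False.
(u1) alone gives u1 = True.
(u4) alone gives u4 = True.
That conflicts with the unit clause (¬u4).
So u6 must be the other value — set u6 = True.
(¬u5) alone gives u5 = False.
(u4) alone gives u4 = True.
(¬u3) alone gives u3 = False.
That conflicts with the unit clause (u3).
Neither u6 = True nor u6 = False works.

UNSATISFIABLE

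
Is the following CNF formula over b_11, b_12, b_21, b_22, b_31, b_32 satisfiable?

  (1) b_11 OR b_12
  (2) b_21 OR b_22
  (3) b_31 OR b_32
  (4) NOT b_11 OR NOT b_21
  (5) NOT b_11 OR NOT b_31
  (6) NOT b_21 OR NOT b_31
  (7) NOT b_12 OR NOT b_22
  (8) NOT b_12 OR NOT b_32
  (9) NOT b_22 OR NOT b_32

Unsatisfiable

Suppose b_11 = true.
Unit clause (NOT b_21) forces b_21 = false.
Unit clause (b_22) forces b_22 = true.
Unit clause (NOT b_31) forces b_31 = false.
Unit clause (b_32) forces b_32 = true.
Now (NOT b_32) is unsatisfied and unit — conflict.
So b_11 must be the other value — set b_11 = false.
Unit clause (b_12) forces b_12 = true.
Unit clause (NOT b_22) forces b_22 = false.
Unit clause (b_21) forces b_21 = true.
Unit clause (NOT b_31) forces b_31 = false.
Unit clause (b_32) forces b_32 = true.
Now (NOT b_32) is unsatisfied and unit — conflict.
Either choice for b_11 ends in contradiction.
No assignment satisfies every clause.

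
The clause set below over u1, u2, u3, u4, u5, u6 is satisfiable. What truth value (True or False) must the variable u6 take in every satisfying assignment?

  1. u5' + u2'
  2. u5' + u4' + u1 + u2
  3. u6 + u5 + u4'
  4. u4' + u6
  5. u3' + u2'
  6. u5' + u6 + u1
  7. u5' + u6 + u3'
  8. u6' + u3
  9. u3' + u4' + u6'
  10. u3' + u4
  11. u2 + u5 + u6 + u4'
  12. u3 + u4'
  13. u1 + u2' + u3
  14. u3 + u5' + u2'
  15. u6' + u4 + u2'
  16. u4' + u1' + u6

Suppose u6 = 1.
(u3) alone gives u3 = 1.
(u2') alone gives u2 = 0.
(u4') alone gives u4 = 0.
That conflicts with the unit clause (u4).
So every satisfying assignment has u6 = False.

False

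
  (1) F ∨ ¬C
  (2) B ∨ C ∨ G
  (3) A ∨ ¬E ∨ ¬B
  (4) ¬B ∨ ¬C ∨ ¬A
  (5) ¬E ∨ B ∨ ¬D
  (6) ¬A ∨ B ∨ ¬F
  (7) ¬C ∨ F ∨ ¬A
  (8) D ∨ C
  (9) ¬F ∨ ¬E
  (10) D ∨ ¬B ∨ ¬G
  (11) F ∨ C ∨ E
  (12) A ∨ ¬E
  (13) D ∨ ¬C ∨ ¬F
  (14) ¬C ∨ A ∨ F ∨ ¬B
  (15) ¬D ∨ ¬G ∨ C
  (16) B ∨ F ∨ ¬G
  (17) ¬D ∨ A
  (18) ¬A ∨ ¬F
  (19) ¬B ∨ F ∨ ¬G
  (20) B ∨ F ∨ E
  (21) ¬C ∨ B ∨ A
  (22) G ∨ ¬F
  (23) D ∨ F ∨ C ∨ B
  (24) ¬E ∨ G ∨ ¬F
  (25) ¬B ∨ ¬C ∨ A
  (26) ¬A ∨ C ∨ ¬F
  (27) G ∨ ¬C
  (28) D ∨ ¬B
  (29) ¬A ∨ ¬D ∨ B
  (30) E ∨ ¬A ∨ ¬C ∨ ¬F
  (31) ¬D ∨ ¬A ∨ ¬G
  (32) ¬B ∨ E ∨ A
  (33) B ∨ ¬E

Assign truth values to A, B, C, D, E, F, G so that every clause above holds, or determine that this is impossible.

A ↦ True,  B ↦ True,  C ↦ False,  D ↦ True,  E ↦ True,  F ↦ False,  G ↦ False

Suppose F = False.
Unit clause (¬C) forces C = False.
Unit clause (D) forces D = True.
Unit clause (E) forces E = True.
Unit clause (B) forces B = True.
Unit clause (A) forces A = True.
Unit clause (¬G) forces G = False.
All clauses are satisfied.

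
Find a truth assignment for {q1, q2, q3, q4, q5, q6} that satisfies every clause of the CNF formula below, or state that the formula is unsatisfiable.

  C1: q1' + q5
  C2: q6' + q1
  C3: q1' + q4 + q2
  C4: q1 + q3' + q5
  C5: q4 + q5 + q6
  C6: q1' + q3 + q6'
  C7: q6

q1: 1, q2: 1, q3: 1, q4: 1, q5: 1, q6: 1

From the singleton clause (q6), q6 = 1.
From the singleton clause (q1), q1 = 1.
From the singleton clause (q5), q5 = 1.
From the singleton clause (q3), q3 = 1.
Case q4 = 1:
Every clause is now satisfied; q2 is unconstrained.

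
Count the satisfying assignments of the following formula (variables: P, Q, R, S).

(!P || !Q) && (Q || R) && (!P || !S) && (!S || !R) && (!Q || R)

There are 2^4 = 16 truth assignments over (P, Q, R, S).
Split on S. With S = true, the clauses containing S are satisfied and !S drops from the rest; 0 of the 2^3 = 8 assignments to the other variables satisfy what remains.
With S = false, by the same count on the reduced clause set, 3 assignments work.
(One model: P=F, Q=F, R=T, S=F.)
Total: 0 + 3 = 3.

3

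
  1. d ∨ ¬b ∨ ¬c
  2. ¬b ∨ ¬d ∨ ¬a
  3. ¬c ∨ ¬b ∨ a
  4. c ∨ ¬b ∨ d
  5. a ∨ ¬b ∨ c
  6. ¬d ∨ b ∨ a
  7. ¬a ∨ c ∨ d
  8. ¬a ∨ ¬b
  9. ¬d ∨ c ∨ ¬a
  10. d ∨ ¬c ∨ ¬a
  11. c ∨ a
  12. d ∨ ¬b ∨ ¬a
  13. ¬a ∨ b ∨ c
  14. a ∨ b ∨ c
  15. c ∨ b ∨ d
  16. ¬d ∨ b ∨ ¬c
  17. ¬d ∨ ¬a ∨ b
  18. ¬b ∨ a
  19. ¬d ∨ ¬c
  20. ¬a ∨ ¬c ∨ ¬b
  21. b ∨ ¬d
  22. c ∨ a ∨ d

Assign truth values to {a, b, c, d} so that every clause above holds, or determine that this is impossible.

a=False, b=False, c=True, d=False

Branch on a: set a = False.
The clause (c) is unit, so c = True.
The clause (¬b) is unit, so b = False.
The clause (¬d) is unit, so d = False.
All clauses are satisfied.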